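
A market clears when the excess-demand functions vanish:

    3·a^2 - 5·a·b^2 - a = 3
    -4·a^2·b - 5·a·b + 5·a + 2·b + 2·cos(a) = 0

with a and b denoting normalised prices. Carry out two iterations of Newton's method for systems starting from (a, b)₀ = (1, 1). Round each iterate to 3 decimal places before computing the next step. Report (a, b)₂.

At (1, 1): F = (-6.000, -0.91940).
Jacobian J = [[6·a - 5·b^2 - 1, -10·a·b], [-8·a·b - 5·b - 2·sin(a) + 5, -4·a^2 - 5·a + 2]].
At the point, J = [[0.000, -10.000], [-9.68294, -7.000]] (det J = -96.82942).
Solving J·Δ = −F gives Δ = (0.339, -0.600).
Then the next iterate is (a, b)₁ = (1.339, 0.400).
Round to (1.339, 0.400) and repeat: F = (-0.03144, 2.40778), J = [[6.234, -5.356], [-3.23131, -11.86668]].
Δ = (0.145, 0.163), so (a, b)₂ = (1.484, 0.563).

(1.484, 0.563)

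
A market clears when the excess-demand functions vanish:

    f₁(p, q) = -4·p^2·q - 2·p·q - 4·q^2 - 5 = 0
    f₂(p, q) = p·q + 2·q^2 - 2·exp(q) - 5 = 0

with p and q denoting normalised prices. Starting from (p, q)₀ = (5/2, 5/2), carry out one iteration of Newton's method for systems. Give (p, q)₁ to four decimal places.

At (5/2, 5/2): F = (-105.0000, -10.614988).
Jacobian J = [[-8·p·q - 2·q, -4·p^2 - 2·p - 8·q], [q, p + 4·q - 2·exp(q)]].
At the point, J = [[-55.0000, -50.0000], [2.5000, -11.864988]] (det J = 777.574336).
Solving J·Δ = −F gives Δ = (-0.9196, -1.0884).
Then the next iterate is (p, q)₁ = (1.5804, 1.4116).

(1.5804, 1.4116)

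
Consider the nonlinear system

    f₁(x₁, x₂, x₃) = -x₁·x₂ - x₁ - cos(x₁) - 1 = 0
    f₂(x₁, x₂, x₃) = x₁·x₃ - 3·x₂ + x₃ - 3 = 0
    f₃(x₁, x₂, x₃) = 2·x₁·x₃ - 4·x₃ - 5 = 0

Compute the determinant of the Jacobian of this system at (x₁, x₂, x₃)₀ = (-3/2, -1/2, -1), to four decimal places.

-40.4474

J = [[-x₂ + sin(x₁) - 1, -x₁, 0], [x₃, -3, x₁ + 1], [2·x₃, 0, 2·x₁ - 4]].
At the point, J = [[-1.497495, 1.5000, 0.0000], [-1.0000, -3.0000, -0.5000], [-2.0000, 0.0000, -7.0000]].
det J = -40.4474.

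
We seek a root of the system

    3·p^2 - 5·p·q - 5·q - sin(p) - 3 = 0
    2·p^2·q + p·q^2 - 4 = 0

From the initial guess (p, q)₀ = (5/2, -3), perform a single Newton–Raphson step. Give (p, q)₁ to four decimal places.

At (5/2, -3): F = (67.651528, -19.0000).
Jacobian J = [[6·p - 5·q - cos(p), -5·p - 5], [4·p·q + q^2, 2·p^2 + 2·p·q]].
At the point, J = [[30.801144, -17.5000], [-21.0000, -2.5000]] (det J = -444.502859).
Solving J·Δ = −F gives Δ = (-1.1285, 1.8795).
Then the next iterate is (p, q)₁ = (1.3715, -1.1205).

(1.3715, -1.1205)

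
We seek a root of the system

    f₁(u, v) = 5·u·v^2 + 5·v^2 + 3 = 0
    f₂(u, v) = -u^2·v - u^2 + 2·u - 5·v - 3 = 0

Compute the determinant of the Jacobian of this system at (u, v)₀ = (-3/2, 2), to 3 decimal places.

-35.000

J = [[5·v^2, 10·u·v + 10·v], [-2·u·v - 2·u + 2, -u^2 - 5]].
At the point, J = [[20.000, -10.000], [11.000, -7.250]].
det J = -35.000.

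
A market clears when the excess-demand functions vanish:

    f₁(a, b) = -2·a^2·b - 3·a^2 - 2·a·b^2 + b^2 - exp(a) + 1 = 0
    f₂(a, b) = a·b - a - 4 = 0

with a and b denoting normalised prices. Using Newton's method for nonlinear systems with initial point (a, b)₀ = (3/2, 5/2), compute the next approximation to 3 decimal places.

At (3/2, 5/2): F = (-33.98169, -1.750).
Jacobian J = [[-4·a·b - 6·a - 2·b^2 - exp(a), -2·a^2 - 4·a·b + 2·b], [b - 1, a]].
At the point, J = [[-40.98169, -14.500], [1.500, 1.500]] (det J = -39.72253).
Solving J·Δ = −F gives Δ = (-1.922, 3.089).
Then the next iterate is (a, b)₁ = (-0.422, 5.589).

(-0.422, 5.589)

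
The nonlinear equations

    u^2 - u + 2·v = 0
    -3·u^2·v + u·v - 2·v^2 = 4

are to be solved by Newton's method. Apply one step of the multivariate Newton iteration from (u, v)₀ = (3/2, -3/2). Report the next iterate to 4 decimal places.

(1.4806, -0.3556)

At (3/2, -3/2): F = (-2.2500, -0.6250).
Jacobian J = [[2·u - 1, 2], [-6·u·v + v, -3·u^2 + u - 4·v]].
At the point, J = [[2.0000, 2.0000], [12.0000, 0.7500]] (det J = -22.5000).
Solving J·Δ = −F gives Δ = (-0.0194, 1.1444).
Then the next iterate is (u, v)₁ = (1.4806, -0.3556).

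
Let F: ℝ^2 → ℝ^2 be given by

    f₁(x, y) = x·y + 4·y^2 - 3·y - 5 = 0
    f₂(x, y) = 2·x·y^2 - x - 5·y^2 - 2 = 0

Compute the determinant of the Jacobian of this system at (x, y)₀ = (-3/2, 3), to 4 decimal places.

J = [[y, x + 8·y - 3], [2·y^2 - 1, 4·x·y - 10·y]].
At the point, J = [[3.0000, 19.5000], [17.0000, -48.0000]].
det J = -475.5000.

-475.5000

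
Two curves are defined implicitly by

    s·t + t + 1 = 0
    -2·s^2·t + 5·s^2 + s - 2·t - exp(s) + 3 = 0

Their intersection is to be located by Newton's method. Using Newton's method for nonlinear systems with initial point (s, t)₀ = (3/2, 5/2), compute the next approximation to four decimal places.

(-3.0947, 4.1947)

At (3/2, 5/2): F = (7.2500, -4.981689).
Jacobian J = [[t, s + 1], [-4·s·t + 10·s - exp(s) + 1, -2·s^2 - 2]].
At the point, J = [[2.5000, 2.5000], [-3.481689, -6.5000]] (det J = -7.545777).
Solving J·Δ = −F gives Δ = (-4.5947, 1.6947).
Then the next iterate is (s, t)₁ = (-3.0947, 4.1947).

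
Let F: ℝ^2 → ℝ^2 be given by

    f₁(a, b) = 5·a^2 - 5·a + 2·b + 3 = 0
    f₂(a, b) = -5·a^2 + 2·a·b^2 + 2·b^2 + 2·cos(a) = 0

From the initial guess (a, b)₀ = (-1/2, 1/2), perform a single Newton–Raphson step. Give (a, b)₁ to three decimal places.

(-0.228, -2.014)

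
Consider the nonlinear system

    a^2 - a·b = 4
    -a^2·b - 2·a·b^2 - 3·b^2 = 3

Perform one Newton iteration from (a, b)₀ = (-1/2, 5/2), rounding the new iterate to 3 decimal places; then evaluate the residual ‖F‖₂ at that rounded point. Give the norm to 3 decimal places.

7.089

At (-1/2, 5/2): F = (-2.500, -16.125).
Jacobian J = [[2·a - b, -a], [-2·a·b - 2·b^2, -a^2 - 4·a·b - 6·b]].
At the point, J = [[-3.500, 0.500], [-10.000, -10.250]] (det J = 40.875).
Solving J·Δ = −F gives Δ = (-0.824, -0.769).
Then the next iterate is (a, b)₁ = (-1.324, 1.731).
Re-evaluating at (-1.324, 1.731): F = (0.04482, -7.08912), so ‖F‖₂ = 7.089.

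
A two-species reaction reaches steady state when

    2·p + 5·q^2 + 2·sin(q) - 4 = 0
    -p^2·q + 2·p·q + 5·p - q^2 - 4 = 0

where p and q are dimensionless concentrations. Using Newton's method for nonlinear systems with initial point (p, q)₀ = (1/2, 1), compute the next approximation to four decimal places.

(0.7144, 0.6289)

At (1/2, 1): F = (3.682942, -1.7500).
Jacobian J = [[2, 10·q + 2·cos(q)], [-2·p·q + 2·q + 5, -p^2 + 2·p - 2·q]].
At the point, J = [[2.0000, 11.080605], [6.0000, -1.2500]] (det J = -68.983628).
Solving J·Δ = −F gives Δ = (0.2144, -0.3711).
Then the next iterate is (p, q)₁ = (0.7144, 0.6289).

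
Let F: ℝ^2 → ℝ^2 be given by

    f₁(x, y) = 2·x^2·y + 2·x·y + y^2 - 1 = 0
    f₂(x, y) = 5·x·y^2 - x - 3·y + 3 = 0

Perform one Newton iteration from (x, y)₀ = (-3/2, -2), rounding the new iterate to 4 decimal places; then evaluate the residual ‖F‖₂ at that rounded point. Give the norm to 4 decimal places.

At (-3/2, -2): F = (0.0000, -19.5000).
Jacobian J = [[4·x·y + 2·y, 2·x^2 + 2·x + 2·y], [5·y^2 - 1, 10·x·y - 3]].
At the point, J = [[8.0000, -2.5000], [19.0000, 27.0000]] (det J = 263.5000).
Solving J·Δ = −F gives Δ = (0.1850, 0.5920).
Then the next iterate is (x, y)₁ = (-1.3150, -1.4080).
Re-evaluating at (-1.3150, -1.4080): F = (-0.183994, -4.495701), so ‖F‖₂ = 4.4995.

4.4995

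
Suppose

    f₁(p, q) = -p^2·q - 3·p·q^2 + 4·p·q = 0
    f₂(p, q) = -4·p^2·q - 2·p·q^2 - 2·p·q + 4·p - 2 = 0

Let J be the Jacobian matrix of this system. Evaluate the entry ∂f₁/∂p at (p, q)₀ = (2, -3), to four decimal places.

-27.0000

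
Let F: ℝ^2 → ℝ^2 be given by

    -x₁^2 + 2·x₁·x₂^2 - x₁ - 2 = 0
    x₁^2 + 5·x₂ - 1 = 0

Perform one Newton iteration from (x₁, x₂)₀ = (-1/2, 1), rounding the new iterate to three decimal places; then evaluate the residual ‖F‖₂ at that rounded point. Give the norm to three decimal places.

At (-1/2, 1): F = (-2.750, 4.250).
Jacobian J = [[-2·x₁ + 2·x₂^2 - 1, 4·x₁·x₂], [2·x₁, 5]].
At the point, J = [[2.000, -2.000], [-1.000, 5.000]] (det J = 8.000).
Solving J·Δ = −F gives Δ = (0.656, -0.719).
Then the next iterate is (x₁, x₂)₁ = (0.156, 0.281).
Re-evaluating at (0.156, 0.281): F = (-2.15570, 0.42934), so ‖F‖₂ = 2.198.

2.198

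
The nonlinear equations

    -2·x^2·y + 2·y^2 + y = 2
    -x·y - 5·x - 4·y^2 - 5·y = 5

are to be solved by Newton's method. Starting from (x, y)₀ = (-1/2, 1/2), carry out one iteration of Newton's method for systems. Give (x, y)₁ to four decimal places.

(-5.2619, 2.9048)

At (-1/2, 1/2): F = (-1.2500, -5.7500).
Jacobian J = [[-4·x·y, -2·x^2 + 4·y + 1], [-y - 5, -x - 8·y - 5]].
At the point, J = [[1.0000, 2.5000], [-5.5000, -8.5000]] (det J = 5.2500).
Solving J·Δ = −F gives Δ = (-4.7619, 2.4048).
Then the next iterate is (x, y)₁ = (-5.2619, 2.9048).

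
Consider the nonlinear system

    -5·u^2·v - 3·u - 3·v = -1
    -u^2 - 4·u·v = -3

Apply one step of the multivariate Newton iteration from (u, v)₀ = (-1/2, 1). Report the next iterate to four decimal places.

At (-1/2, 1): F = (-1.7500, 4.7500).
Jacobian J = [[-10·u·v - 3, -5·u^2 - 3], [-2·u - 4·v, -4·u]].
At the point, J = [[2.0000, -4.2500], [-3.0000, 2.0000]] (det J = -8.7500).
Solving J·Δ = −F gives Δ = (1.9071, 0.4857).
Then the next iterate is (u, v)₁ = (1.4071, 1.4857).

(1.4071, 1.4857)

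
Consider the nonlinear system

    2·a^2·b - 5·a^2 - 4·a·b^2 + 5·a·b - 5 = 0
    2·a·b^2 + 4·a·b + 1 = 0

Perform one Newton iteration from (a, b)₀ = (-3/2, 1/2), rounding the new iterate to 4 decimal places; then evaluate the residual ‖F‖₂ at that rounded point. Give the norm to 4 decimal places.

At (-3/2, 1/2): F = (-16.2500, -2.7500).
Jacobian J = [[4·a·b - 10·a - 4·b^2 + 5·b, 2·a^2 - 8·a·b + 5·a], [2·b^2 + 4·b, 4·a·b + 4·a]].
At the point, J = [[13.5000, 3.0000], [2.5000, -9.0000]] (det J = -129.0000).
Solving J·Δ = −F gives Δ = (1.1977, 0.0271).
Then the next iterate is (a, b)₁ = (-0.3023, 0.5271).
Re-evaluating at (-0.3023, 0.5271): F = (-5.821342, 0.194652), so ‖F‖₂ = 5.8246.

5.8246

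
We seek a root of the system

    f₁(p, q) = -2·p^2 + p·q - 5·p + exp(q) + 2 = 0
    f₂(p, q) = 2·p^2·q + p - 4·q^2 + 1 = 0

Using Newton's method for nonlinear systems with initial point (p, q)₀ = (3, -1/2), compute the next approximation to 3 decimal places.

(1.147, -0.648)

At (3, -1/2): F = (-31.89347, -6.000).
Jacobian J = [[-4·p + q - 5, p + exp(q)], [4·p·q + 1, 2·p^2 - 8·q]].
At the point, J = [[-17.500, 3.60653], [-5.000, 22.000]] (det J = -366.96735).
Solving J·Δ = −F gives Δ = (-1.853, -0.148).
Then the next iterate is (p, q)₁ = (1.147, -0.648).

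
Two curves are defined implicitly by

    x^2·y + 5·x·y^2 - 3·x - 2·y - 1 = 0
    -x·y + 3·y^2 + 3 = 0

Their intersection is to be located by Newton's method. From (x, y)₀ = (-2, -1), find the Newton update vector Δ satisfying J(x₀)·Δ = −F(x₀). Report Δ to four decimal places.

(-1.3043, 0.6739)

At (-2, -1): F = (-7.0000, 4.0000).
Jacobian J = [[2·x·y + 5·y^2 - 3, x^2 + 10·x·y - 2], [-y, -x + 6·y]].
At the point, J = [[6.0000, 22.0000], [1.0000, -4.0000]] (det J = -46.0000).
Solving J·Δ = −F gives Δ = (-1.3043, 0.6739).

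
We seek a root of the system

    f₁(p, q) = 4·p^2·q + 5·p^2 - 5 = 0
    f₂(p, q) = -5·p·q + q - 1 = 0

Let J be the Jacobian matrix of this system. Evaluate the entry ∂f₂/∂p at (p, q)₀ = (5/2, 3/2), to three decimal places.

-7.500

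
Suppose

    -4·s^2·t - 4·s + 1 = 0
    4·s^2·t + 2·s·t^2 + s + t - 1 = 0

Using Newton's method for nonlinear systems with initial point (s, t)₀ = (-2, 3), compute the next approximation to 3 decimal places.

At (-2, 3): F = (-39.000, 12.000).
Jacobian J = [[-8·s·t - 4, -4·s^2], [8·s·t + 2·t^2 + 1, 4·s^2 + 4·s·t + 1]].
At the point, J = [[44.000, -16.000], [-29.000, -7.000]] (det J = -772.000).
Solving J·Δ = −F gives Δ = (0.602, -0.781).
Then the next iterate is (s, t)₁ = (-1.398, 2.219).

(-1.398, 2.219)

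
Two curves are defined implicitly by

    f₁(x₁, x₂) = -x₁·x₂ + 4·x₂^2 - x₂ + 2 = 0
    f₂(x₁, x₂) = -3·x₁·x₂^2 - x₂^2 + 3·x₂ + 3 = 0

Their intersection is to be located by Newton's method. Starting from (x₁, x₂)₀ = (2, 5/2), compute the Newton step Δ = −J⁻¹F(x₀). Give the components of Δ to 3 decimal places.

(0.147, -1.125)

At (2, 5/2): F = (19.500, -33.250).
Jacobian J = [[-x₂, -x₁ + 8·x₂ - 1], [-3·x₂^2, -6·x₁·x₂ - 2·x₂ + 3]].
At the point, J = [[-2.500, 17.000], [-18.750, -32.000]] (det J = 398.750).
Solving J·Δ = −F gives Δ = (0.147, -1.125).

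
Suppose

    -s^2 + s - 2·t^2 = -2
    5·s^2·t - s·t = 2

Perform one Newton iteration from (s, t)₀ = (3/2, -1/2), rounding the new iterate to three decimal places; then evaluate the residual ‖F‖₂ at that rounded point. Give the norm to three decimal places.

403.835

At (3/2, -1/2): F = (0.750, -6.875).
Jacobian J = [[-2·s + 1, -4·t], [10·s·t - t, 5·s^2 - s]].
At the point, J = [[-2.000, 2.000], [-7.000, 9.750]] (det J = -5.500).
Solving J·Δ = −F gives Δ = (3.830, 3.455).
Then the next iterate is (s, t)₁ = (5.330, 2.955).
Re-evaluating at (5.330, 2.955): F = (-38.54295, 401.99135), so ‖F‖₂ = 403.835.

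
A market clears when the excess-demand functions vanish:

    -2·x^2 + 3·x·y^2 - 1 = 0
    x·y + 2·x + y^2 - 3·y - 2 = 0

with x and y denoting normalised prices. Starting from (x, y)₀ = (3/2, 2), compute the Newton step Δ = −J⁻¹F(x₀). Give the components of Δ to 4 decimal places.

(-0.0833, -0.6667)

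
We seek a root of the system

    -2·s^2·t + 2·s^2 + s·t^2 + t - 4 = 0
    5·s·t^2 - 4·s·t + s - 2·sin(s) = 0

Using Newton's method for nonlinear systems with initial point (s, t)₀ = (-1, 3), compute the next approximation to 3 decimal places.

(-0.349, 2.582)

At (-1, 3): F = (-14.000, -32.31706).
Jacobian J = [[-4·s·t + 4·s + t^2, -2·s^2 + 2·s·t + 1], [5·t^2 - 4·t - 2·cos(s) + 1, 10·s·t - 4·s]].
At the point, J = [[17.000, -7.000], [32.91940, -26.000]] (det J = -211.56423).
Solving J·Δ = −F gives Δ = (0.651, -0.418).
Then the next iterate is (s, t)₁ = (-0.349, 2.582).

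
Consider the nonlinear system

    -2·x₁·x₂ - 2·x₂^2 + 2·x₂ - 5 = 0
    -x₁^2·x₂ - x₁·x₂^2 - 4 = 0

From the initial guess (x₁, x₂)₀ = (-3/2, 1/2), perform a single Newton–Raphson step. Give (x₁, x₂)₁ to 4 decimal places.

(4.0000, 3.3333)

At (-3/2, 1/2): F = (-3.0000, -4.7500).
Jacobian J = [[-2·x₂, -2·x₁ - 4·x₂ + 2], [-2·x₁·x₂ - x₂^2, -x₁^2 - 2·x₁·x₂]].
At the point, J = [[-1.0000, 3.0000], [1.2500, -0.7500]] (det J = -3.0000).
Solving J·Δ = −F gives Δ = (5.5000, 2.8333).
Then the next iterate is (x₁, x₂)₁ = (4.0000, 3.3333).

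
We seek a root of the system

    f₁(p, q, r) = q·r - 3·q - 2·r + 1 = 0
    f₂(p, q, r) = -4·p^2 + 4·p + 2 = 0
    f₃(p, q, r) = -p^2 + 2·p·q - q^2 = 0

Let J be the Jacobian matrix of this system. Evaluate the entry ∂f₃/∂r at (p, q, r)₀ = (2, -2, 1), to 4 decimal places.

0.0000

∂f₃/∂r = 0.
At (2, -2, 1) this is 0.0000.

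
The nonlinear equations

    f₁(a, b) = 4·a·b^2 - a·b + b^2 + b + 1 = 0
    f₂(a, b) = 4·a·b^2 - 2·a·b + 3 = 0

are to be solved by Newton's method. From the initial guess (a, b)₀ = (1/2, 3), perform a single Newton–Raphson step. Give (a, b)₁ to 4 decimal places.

(0.4557, 1.4844)

At (1/2, 3): F = (29.5000, 18.0000).
Jacobian J = [[4·b^2 - b, 8·a·b - a + 2·b + 1], [4·b^2 - 2·b, 8·a·b - 2·a]].
At the point, J = [[33.0000, 18.5000], [30.0000, 11.0000]] (det J = -192.0000).
Solving J·Δ = −F gives Δ = (-0.0443, -1.5156).
Then the next iterate is (a, b)₁ = (0.4557, 1.4844).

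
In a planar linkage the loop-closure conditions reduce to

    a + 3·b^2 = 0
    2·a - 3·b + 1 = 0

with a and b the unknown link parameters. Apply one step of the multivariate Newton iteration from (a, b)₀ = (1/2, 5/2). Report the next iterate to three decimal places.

(1.250, 1.167)

At (1/2, 5/2): F = (19.250, -5.500).
Jacobian J = [[1, 6·b], [2, -3]].
At the point, J = [[1.000, 15.000], [2.000, -3.000]] (det J = -33.000).
Solving J·Δ = −F gives Δ = (0.750, -1.333).
Then the next iterate is (a, b)₁ = (1.250, 1.167).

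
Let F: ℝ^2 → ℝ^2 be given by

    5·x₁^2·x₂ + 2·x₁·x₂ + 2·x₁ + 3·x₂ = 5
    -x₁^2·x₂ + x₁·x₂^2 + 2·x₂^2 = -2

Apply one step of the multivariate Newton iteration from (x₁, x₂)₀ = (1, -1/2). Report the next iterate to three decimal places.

(1.143, 0.357)

At (1, -1/2): F = (-8.000, 3.250).
Jacobian J = [[10·x₁·x₂ + 2·x₂ + 2, 5·x₁^2 + 2·x₁ + 3], [-2·x₁·x₂ + x₂^2, -x₁^2 + 2·x₁·x₂ + 4·x₂]].
At the point, J = [[-4.000, 10.000], [1.250, -4.000]] (det J = 3.500).
Solving J·Δ = −F gives Δ = (0.143, 0.857).
Then the next iterate is (x₁, x₂)₁ = (1.143, 0.357).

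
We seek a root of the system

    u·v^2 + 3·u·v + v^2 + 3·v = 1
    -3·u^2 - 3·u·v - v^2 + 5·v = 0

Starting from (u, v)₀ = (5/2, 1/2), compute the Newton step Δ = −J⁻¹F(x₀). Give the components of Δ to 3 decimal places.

(-1.181, -0.218)

At (5/2, 1/2): F = (5.125, -20.250).
Jacobian J = [[v^2 + 3·v, 2·u·v + 3·u + 2·v + 3], [-6·u - 3·v, -3·u - 2·v + 5]].
At the point, J = [[1.750, 14.000], [-16.500, -3.500]] (det J = 224.875).
Solving J·Δ = −F gives Δ = (-1.181, -0.218).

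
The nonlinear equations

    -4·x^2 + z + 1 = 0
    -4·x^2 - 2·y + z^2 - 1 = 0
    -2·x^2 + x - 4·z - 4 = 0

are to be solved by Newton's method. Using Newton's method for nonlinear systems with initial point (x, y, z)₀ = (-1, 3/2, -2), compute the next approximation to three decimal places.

(-0.486, -0.230, -1.108)

At (-1, 3/2, -2): F = (-5.000, -4.000, 1.000).
Jacobian J = [[-8·x, 0, 1], [-8·x, -2, 2·z], [-4·x + 1, 0, -4]].
At the point, J = [[8.000, 0.000, 1.000], [8.000, -2.000, -4.000], [5.000, 0.000, -4.000]] (det J = 74.000).
Solving J·Δ = −F gives Δ = (0.514, -1.730, 0.892).
Then the next iterate is (x, y, z)₁ = (-0.486, -0.230, -1.108).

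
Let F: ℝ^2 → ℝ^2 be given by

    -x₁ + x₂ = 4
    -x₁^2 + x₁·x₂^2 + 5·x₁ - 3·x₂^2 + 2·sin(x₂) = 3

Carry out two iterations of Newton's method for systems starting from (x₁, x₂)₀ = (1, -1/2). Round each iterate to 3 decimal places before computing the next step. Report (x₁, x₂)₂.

(-6.151, -2.151)

At (1, -1/2): F = (-5.500, -0.45885).
Jacobian J = [[-1, 1], [-2·x₁ + x₂^2 + 5, 2·x₁·x₂ - 6·x₂ + 2·cos(x₂)]].
At the point, J = [[-1.000, 1.000], [3.250, 3.75517]] (det J = -7.00517).
Solving J·Δ = −F gives Δ = (-2.883, 2.617).
Then the next iterate is (x₁, x₂)₁ = (-1.883, 2.117).
Round to (-1.883, 2.117) and repeat: F = (0.000, -36.13577), J = [[-1.000, 1.000], [13.24769, -21.71352]].
Δ = (-4.268, -4.268), so (x₁, x₂)₂ = (-6.151, -2.151).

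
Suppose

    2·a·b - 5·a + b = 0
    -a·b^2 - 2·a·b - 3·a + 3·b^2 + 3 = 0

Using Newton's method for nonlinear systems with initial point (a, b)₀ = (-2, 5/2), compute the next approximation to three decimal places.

At (-2, 5/2): F = (2.500, 50.250).
Jacobian J = [[2·b - 5, 2·a + 1], [-b^2 - 2·b - 3, -2·a·b - 2·a + 6·b]].
At the point, J = [[0.000, -3.000], [-14.250, 29.000]] (det J = -42.750).
Solving J·Δ = −F gives Δ = (5.222, 0.833).
Then the next iterate is (a, b)₁ = (3.222, 3.333).

(3.222, 3.333)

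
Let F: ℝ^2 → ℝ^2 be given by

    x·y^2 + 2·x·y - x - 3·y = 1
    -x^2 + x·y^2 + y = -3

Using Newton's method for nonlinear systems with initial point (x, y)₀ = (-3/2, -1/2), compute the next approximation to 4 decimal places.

(-2.2073, 0.4695)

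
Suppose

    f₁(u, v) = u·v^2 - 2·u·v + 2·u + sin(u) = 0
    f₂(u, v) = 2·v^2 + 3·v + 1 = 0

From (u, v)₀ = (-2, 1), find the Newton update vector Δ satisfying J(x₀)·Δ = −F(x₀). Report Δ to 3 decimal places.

(4.983, -0.857)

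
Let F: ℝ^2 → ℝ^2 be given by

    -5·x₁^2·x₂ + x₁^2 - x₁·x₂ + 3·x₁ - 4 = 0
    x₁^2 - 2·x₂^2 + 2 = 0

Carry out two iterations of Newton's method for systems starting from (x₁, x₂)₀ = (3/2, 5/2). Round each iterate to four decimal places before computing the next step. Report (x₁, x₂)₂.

(0.4609, 1.0768)

At (3/2, 5/2): F = (-29.1250, -8.2500).
Jacobian J = [[-10·x₁·x₂ + 2·x₁ - x₂ + 3, -5·x₁^2 - x₁], [2·x₁, -4·x₂]].
At the point, J = [[-34.0000, -12.7500], [3.0000, -10.0000]] (det J = 378.2500).
Solving J·Δ = −F gives Δ = (-0.4919, -0.9726).
Then the next iterate is (x₁, x₂)₁ = (1.0081, 1.5274).
Round to (1.0081, 1.5274) and repeat: F = (-9.260427, -1.649636), J = [[-11.908919, -6.089428], [2.0162, -6.1096]].
Δ = (-0.5472, -0.4506), so (x₁, x₂)₂ = (0.4609, 1.0768).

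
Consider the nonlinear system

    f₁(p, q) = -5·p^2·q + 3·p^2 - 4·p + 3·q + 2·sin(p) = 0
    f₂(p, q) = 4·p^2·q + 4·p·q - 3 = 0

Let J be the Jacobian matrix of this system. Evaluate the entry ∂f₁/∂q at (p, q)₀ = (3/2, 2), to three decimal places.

∂f₁/∂q = -5·p^2 + 3.
At (3/2, 2) this is -8.250.

-8.250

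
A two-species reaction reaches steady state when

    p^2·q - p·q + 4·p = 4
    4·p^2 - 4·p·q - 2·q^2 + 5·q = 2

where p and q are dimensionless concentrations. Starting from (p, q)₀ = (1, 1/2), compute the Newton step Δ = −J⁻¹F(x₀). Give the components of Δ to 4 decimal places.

(0.0000, 2.0000)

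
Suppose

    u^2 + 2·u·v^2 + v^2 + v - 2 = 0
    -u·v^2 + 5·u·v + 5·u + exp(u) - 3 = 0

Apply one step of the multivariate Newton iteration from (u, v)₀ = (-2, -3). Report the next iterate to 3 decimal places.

At (-2, -3): F = (-28.000, 35.13534).
Jacobian J = [[2·u + 2·v^2, 4·u·v + 2·v + 1], [-v^2 + 5·v + exp(u) + 5, -2·u·v + 5·u]].
At the point, J = [[14.000, 19.000], [-18.86466, -22.000]] (det J = 50.42863).
Solving J·Δ = −F gives Δ = (1.023, 0.720).
Then the next iterate is (u, v)₁ = (-0.977, -2.280).

(-0.977, -2.280)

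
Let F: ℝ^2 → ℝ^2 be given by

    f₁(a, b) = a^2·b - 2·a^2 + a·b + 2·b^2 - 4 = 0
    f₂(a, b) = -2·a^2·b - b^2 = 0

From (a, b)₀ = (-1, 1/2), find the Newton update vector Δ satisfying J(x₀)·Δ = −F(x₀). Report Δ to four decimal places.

(1.3103, 0.4569)

At (-1, 1/2): F = (-5.5000, -1.2500).
Jacobian J = [[2·a·b - 4·a + b, a^2 + a + 4·b], [-4·a·b, -2·a^2 - 2·b]].
At the point, J = [[3.5000, 2.0000], [2.0000, -3.0000]] (det J = -14.5000).
Solving J·Δ = −F gives Δ = (1.3103, 0.4569).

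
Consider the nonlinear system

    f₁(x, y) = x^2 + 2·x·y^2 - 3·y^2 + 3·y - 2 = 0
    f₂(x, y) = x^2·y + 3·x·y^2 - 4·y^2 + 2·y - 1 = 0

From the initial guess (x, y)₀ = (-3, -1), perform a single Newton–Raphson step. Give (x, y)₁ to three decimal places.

(-1.991, -0.570)

At (-3, -1): F = (-5.000, -25.000).
Jacobian J = [[2·x + 2·y^2, 4·x·y - 6·y + 3], [2·x·y + 3·y^2, x^2 + 6·x·y - 8·y + 2]].
At the point, J = [[-4.000, 21.000], [9.000, 37.000]] (det J = -337.000).
Solving J·Δ = −F gives Δ = (1.009, 0.430).
Then the next iterate is (x, y)₁ = (-1.991, -0.570).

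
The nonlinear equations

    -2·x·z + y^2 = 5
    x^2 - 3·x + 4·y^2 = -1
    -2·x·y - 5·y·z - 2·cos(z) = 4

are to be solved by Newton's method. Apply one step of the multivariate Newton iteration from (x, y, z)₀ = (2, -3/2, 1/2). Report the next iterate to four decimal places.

(-76.9636, -7.4136, 23.4886)

At (2, -3/2, 1/2): F = (-4.7500, 8.0000, 3.994835).
Jacobian J = [[-2·z, 2·y, -2·x], [2·x - 3, 8·y, 0], [-2·y, -2·x - 5·z, -5·y + 2·sin(z)]].
At the point, J = [[-1.0000, -3.0000, -4.0000], [1.0000, -12.0000, 0.0000], [3.0000, -6.5000, 8.458851]] (det J = 8.882766).
Solving J·Δ = −F gives Δ = (-78.9636, -5.9136, 22.9886).
Then the next iterate is (x, y, z)₁ = (-76.9636, -7.4136, 23.4886).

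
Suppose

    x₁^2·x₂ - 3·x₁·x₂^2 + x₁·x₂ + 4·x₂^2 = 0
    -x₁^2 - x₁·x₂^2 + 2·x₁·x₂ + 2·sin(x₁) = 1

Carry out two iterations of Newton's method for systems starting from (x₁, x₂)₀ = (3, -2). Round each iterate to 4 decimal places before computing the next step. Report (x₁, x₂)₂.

(-2.8193, -3.5039)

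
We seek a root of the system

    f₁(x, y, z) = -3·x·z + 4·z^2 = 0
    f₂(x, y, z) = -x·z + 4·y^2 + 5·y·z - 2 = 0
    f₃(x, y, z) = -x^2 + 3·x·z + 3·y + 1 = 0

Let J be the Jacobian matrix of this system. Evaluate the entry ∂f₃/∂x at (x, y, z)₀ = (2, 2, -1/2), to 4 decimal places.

∂f₃/∂x = -2·x + 3·z.
At (2, 2, -1/2) this is -5.5000.

-5.5000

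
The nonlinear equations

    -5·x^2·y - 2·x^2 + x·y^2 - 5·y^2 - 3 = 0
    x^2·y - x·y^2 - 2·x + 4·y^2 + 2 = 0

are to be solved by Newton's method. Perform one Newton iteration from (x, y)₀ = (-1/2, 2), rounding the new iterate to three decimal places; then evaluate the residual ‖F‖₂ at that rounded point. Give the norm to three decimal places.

10.186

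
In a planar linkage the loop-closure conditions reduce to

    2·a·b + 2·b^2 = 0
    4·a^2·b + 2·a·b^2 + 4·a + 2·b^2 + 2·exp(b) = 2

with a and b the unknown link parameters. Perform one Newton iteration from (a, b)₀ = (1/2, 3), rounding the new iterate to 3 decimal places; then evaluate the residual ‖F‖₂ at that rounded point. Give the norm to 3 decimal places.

9.692

At (1/2, 3): F = (21.000, 70.17107).
Jacobian J = [[2·b, 2·a + 4·b], [8·a·b + 2·b^2 + 4, 4·a^2 + 4·a·b + 4·b + 2·exp(b)]].
At the point, J = [[6.000, 13.000], [34.000, 59.17107]] (det J = -86.97356).
Solving J·Δ = −F gives Δ = (3.798, -3.369).
Then the next iterate is (a, b)₁ = (4.298, -0.369).
Re-evaluating at (4.298, -0.369): F = (-2.89960, -9.24825), so ‖F‖₂ = 9.692.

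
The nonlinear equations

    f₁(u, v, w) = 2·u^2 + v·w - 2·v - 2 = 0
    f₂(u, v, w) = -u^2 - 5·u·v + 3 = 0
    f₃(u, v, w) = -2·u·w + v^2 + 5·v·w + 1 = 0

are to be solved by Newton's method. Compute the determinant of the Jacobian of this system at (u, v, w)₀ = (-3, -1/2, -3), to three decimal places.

J = [[4·u, w - 2, v], [-2·u - 5·v, -5·u, 0], [-2·w, 2·v + 5·w, -2·u + 5·v]].
At the point, J = [[-12.000, -5.000, -0.500], [8.500, 15.000, 0.000], [6.000, -16.000, 3.500]].
det J = -368.250.

-368.250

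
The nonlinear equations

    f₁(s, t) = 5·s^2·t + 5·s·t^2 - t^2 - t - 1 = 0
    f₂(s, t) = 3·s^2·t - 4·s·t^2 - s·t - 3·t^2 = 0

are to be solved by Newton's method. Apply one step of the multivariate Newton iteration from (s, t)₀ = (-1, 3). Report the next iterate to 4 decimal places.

At (-1, 3): F = (-43.0000, 21.0000).
Jacobian J = [[10·s·t + 5·t^2, 5·s^2 + 10·s·t - 2·t - 1], [6·s·t - 4·t^2 - t, 3·s^2 - 8·s·t - s - 6·t]].
At the point, J = [[15.0000, -32.0000], [-57.0000, 10.0000]] (det J = -1674.0000).
Solving J·Δ = −F gives Δ = (0.1446, -1.2760).
Then the next iterate is (s, t)₁ = (-0.8554, 1.7240).

(-0.8554, 1.7240)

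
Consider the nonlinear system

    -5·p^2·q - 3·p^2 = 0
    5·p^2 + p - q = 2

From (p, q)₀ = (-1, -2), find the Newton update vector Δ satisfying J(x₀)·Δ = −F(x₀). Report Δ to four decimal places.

(0.4194, 0.2258)

At (-1, -2): F = (7.0000, 4.0000).
Jacobian J = [[-10·p·q - 6·p, -5·p^2], [10·p + 1, -1]].
At the point, J = [[-14.0000, -5.0000], [-9.0000, -1.0000]] (det J = -31.0000).
Solving J·Δ = −F gives Δ = (0.4194, 0.2258).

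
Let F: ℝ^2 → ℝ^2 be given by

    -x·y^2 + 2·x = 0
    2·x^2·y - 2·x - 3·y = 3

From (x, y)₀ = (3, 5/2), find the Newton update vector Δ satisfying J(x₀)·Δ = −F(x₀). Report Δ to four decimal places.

At (3, 5/2): F = (-12.7500, 28.5000).
Jacobian J = [[-y^2 + 2, -2·x·y], [4·x·y - 2, 2·x^2 - 3]].
At the point, J = [[-4.2500, -15.0000], [28.0000, 15.0000]] (det J = 356.2500).
Solving J·Δ = −F gives Δ = (-0.6632, -0.6621).

(-0.6632, -0.6621)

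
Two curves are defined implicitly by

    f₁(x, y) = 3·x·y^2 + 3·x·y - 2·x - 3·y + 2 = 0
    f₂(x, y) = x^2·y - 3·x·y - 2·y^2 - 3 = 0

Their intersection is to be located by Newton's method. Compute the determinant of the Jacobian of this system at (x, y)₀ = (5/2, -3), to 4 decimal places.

-71.0000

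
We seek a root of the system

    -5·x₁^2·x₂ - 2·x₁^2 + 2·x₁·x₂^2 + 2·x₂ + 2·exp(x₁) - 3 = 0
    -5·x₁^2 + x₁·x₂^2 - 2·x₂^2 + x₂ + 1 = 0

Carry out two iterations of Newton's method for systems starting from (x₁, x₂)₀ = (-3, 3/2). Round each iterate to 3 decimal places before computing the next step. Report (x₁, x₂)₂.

(-1.165, 0.326)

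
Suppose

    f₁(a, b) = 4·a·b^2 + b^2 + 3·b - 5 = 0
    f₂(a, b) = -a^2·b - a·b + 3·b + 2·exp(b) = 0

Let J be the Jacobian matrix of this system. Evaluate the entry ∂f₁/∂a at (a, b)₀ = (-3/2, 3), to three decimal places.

36.000

∂f₁/∂a = 4·b^2.
At (-3/2, 3) this is 36.000.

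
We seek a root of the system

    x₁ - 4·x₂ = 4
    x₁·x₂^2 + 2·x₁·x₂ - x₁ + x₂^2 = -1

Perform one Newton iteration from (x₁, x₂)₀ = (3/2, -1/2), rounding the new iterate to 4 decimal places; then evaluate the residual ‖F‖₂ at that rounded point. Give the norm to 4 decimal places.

At (3/2, -1/2): F = (-0.5000, -1.3750).
Jacobian J = [[1, -4], [x₂^2 + 2·x₂ - 1, 2·x₁·x₂ + 2·x₁ + 2·x₂]].
At the point, J = [[1.0000, -4.0000], [-1.7500, 0.5000]] (det J = -6.5000).
Solving J·Δ = −F gives Δ = (-0.8846, -0.3462).
Then the next iterate is (x₁, x₂)₁ = (0.6154, -0.8462).
Re-evaluating at (0.6154, -0.8462): F = (0.0002, 0.499811), so ‖F‖₂ = 0.4998.

0.4998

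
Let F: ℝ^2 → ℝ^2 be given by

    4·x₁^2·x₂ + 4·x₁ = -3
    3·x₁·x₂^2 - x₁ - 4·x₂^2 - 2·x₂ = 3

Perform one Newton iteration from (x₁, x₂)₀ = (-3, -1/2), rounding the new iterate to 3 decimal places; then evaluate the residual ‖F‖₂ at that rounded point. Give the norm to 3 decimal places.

At (-3, -1/2): F = (-27.000, -2.250).
Jacobian J = [[8·x₁·x₂ + 4, 4·x₁^2], [3·x₂^2 - 1, 6·x₁·x₂ - 8·x₂ - 2]].
At the point, J = [[16.000, 36.000], [-0.250, 11.000]] (det J = 185.000).
Solving J·Δ = −F gives Δ = (1.168, 0.231).
Then the next iterate is (x₁, x₂)₁ = (-1.832, -0.269).
Re-evaluating at (-1.832, -0.269): F = (-7.93930, -1.31714), so ‖F‖₂ = 8.048.

8.048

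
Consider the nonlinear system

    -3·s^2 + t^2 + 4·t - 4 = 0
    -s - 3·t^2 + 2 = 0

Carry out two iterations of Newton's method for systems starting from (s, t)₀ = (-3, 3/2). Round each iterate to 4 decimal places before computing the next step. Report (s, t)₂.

(-0.8986, 0.9951)

At (-3, 3/2): F = (-22.7500, -1.7500).
Jacobian J = [[-6·s, 2·t + 4], [-1, -6·t]].
At the point, J = [[18.0000, 7.0000], [-1.0000, -9.0000]] (det J = -155.0000).
Solving J·Δ = −F gives Δ = (1.4000, -0.3500).
Then the next iterate is (s, t)₁ = (-1.6000, 1.1500).
Round to (-1.6000, 1.1500) and repeat: F = (-5.7575, -0.3675), J = [[9.6000, 6.3000], [-1.0000, -6.9000]].
Δ = (0.7014, -0.1549), so (s, t)₂ = (-0.8986, 0.9951).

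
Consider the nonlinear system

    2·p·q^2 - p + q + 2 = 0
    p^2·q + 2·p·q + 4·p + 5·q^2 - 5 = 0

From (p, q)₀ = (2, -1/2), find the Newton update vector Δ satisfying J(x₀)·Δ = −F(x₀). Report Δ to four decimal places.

At (2, -1/2): F = (0.5000, 0.2500).
Jacobian J = [[2·q^2 - 1, 4·p·q + 1], [2·p·q + 2·q + 4, p^2 + 2·p + 10·q]].
At the point, J = [[-0.5000, -3.0000], [1.0000, 3.0000]] (det J = 1.5000).
Solving J·Δ = −F gives Δ = (-1.5000, 0.4167).

(-1.5000, 0.4167)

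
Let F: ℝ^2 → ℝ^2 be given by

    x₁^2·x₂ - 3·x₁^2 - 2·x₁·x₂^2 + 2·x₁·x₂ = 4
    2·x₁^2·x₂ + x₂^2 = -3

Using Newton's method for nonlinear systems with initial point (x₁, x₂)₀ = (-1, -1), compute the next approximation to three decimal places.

(-1.500, -2.200)

At (-1, -1): F = (-4.000, 2.000).
Jacobian J = [[2·x₁·x₂ - 6·x₁ - 2·x₂^2 + 2·x₂, x₁^2 - 4·x₁·x₂ + 2·x₁], [4·x₁·x₂, 2·x₁^2 + 2·x₂]].
At the point, J = [[4.000, -5.000], [4.000, 0.000]] (det J = 20.000).
Solving J·Δ = −F gives Δ = (-0.500, -1.200).
Then the next iterate is (x₁, x₂)₁ = (-1.500, -2.200).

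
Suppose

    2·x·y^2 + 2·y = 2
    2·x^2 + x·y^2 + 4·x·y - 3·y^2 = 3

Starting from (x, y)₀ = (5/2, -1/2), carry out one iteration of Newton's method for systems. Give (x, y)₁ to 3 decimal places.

(2.675, -1.054)

At (5/2, -1/2): F = (-1.750, 4.375).
Jacobian J = [[2·y^2, 4·x·y + 2], [4·x + y^2 + 4·y, 2·x·y + 4·x - 6·y]].
At the point, J = [[0.500, -3.000], [8.250, 10.500]] (det J = 30.000).
Solving J·Δ = −F gives Δ = (0.175, -0.554).
Then the next iterate is (x, y)₁ = (2.675, -1.054).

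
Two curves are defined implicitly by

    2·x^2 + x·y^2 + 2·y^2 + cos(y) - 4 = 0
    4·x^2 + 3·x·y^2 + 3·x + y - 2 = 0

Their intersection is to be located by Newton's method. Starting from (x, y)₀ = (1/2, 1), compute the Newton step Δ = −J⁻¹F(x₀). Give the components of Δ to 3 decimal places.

At (1/2, 1): F = (-0.45970, 3.000).
Jacobian J = [[4·x + y^2, 2·x·y + 4·y - sin(y)], [8·x + 3·y^2 + 3, 6·x·y + 1]].
At the point, J = [[3.000, 4.15853], [10.000, 4.000]] (det J = -29.58529).
Solving J·Δ = −F gives Δ = (-0.484, 0.460).

(-0.484, 0.460)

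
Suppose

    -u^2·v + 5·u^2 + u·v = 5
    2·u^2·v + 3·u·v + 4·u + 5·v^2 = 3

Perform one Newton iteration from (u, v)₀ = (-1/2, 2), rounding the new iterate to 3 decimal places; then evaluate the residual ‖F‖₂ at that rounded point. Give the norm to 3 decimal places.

At (-1/2, 2): F = (-5.250, 13.000).
Jacobian J = [[-2·u·v + 10·u + v, -u^2 + u], [4·u·v + 3·v + 4, 2·u^2 + 3·u + 10·v]].
At the point, J = [[-1.000, -0.750], [6.000, 19.000]] (det J = -14.500).
Solving J·Δ = −F gives Δ = (-6.207, 1.276).
Then the next iterate is (u, v)₁ = (-6.707, 3.276).
Re-evaluating at (-6.707, 3.276): F = (50.58002, 252.65066), so ‖F‖₂ = 257.664.

257.664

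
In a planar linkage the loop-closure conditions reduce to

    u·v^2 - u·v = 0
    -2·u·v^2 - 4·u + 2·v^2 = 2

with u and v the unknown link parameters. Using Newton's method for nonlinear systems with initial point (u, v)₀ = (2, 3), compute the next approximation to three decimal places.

(1.081, 2.351)

At (2, 3): F = (12.000, -28.000).
Jacobian J = [[v^2 - v, 2·u·v - u], [-2·v^2 - 4, -4·u·v + 4·v]].
At the point, J = [[6.000, 10.000], [-22.000, -12.000]] (det J = 148.000).
Solving J·Δ = −F gives Δ = (-0.919, -0.649).
Then the next iterate is (u, v)₁ = (1.081, 2.351).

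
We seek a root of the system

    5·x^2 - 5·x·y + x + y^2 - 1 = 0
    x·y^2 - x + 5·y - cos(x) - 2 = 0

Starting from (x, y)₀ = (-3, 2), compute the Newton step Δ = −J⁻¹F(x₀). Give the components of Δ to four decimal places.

At (-3, 2): F = (75.0000, -0.010008).
Jacobian J = [[10·x - 5·y + 1, -5·x + 2·y], [y^2 + sin(x) - 1, 2·x·y + 5]].
At the point, J = [[-39.0000, 19.0000], [2.858880, -7.0000]] (det J = 218.681280).
Solving J·Δ = −F gives Δ = (2.3999, 0.9787).

(2.3999, 0.9787)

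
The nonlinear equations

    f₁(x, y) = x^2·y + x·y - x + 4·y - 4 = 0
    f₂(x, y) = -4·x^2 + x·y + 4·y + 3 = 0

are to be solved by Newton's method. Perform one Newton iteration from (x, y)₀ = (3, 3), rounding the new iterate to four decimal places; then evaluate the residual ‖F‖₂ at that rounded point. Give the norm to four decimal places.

11.2453

At (3, 3): F = (41.0000, -12.0000).
Jacobian J = [[2·x·y + y - 1, x^2 + x + 4], [-8·x + y, x + 4]].
At the point, J = [[20.0000, 16.0000], [-21.0000, 7.0000]] (det J = 476.0000).
Solving J·Δ = −F gives Δ = (-1.0063, -1.3046).
Then the next iterate is (x, y)₁ = (1.9937, 1.6954).
Re-evaluating at (1.9937, 1.6954): F = (10.906962, -2.737640), so ‖F‖₂ = 11.2453.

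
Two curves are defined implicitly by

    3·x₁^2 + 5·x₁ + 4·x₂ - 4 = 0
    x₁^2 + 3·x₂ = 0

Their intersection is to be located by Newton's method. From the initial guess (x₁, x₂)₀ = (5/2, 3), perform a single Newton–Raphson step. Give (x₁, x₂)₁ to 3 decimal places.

At (5/2, 3): F = (39.250, 15.250).
Jacobian J = [[6·x₁ + 5, 4], [2·x₁, 3]].
At the point, J = [[20.000, 4.000], [5.000, 3.000]] (det J = 40.000).
Solving J·Δ = −F gives Δ = (-1.419, -2.719).
Then the next iterate is (x₁, x₂)₁ = (1.081, 0.281).

(1.081, 0.281)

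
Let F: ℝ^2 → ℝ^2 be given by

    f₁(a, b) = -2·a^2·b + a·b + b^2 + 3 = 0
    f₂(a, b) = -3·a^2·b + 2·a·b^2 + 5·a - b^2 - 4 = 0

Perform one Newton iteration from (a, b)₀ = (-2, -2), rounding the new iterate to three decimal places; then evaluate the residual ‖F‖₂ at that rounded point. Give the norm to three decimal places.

At (-2, -2): F = (27.000, -10.000).
Jacobian J = [[-4·a·b + b, -2·a^2 + a + 2·b], [-6·a·b + 2·b^2 + 5, -3·a^2 + 4·a·b - 2·b]].
At the point, J = [[-18.000, -14.000], [-11.000, 8.000]] (det J = -298.000).
Solving J·Δ = −F gives Δ = (0.255, 1.601).
Then the next iterate is (a, b)₁ = (-1.745, -0.399).
Re-evaluating at (-1.745, -0.399): F = (6.28539, -9.79492), so ‖F‖₂ = 11.638.

11.638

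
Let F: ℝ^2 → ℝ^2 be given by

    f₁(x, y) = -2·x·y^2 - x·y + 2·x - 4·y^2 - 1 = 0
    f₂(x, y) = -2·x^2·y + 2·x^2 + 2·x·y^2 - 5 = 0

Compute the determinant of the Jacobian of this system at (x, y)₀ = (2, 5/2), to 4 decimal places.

-135.0000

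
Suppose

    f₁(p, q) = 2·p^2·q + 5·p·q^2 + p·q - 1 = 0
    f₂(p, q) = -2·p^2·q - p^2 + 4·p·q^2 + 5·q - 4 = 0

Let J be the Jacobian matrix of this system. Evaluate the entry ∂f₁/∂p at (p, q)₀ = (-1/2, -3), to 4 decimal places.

48.0000

∂f₁/∂p = 4·p·q + 5·q^2 + q.
At (-1/2, -3) this is 48.0000.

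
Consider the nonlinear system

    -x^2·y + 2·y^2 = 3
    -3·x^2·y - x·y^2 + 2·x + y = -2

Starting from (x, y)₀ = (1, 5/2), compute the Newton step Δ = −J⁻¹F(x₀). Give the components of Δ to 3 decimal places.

(-0.078, -0.821)

At (1, 5/2): F = (7.000, -7.250).
Jacobian J = [[-2·x·y, -x^2 + 4·y], [-6·x·y - y^2 + 2, -3·x^2 - 2·x·y + 1]].
At the point, J = [[-5.000, 9.000], [-19.250, -7.000]] (det J = 208.250).
Solving J·Δ = −F gives Δ = (-0.078, -0.821).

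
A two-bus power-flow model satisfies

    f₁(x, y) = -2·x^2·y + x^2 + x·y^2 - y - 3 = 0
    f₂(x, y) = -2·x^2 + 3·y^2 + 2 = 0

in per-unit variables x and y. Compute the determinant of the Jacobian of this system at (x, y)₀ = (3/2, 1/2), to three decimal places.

-23.250

J = [[-4·x·y + 2·x + y^2, -2·x^2 + 2·x·y - 1], [-4·x, 6·y]].
At the point, J = [[0.250, -4.000], [-6.000, 3.000]].
det J = -23.250.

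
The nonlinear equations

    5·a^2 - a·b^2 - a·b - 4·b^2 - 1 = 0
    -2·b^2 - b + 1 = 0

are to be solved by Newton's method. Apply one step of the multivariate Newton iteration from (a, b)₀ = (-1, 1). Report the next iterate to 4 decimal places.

At (-1, 1): F = (2.0000, -2.0000).
Jacobian J = [[10·a - b^2 - b, -2·a·b - a - 8·b], [0, -4·b - 1]].
At the point, J = [[-12.0000, -5.0000], [0.0000, -5.0000]] (det J = 60.0000).
Solving J·Δ = −F gives Δ = (0.3333, -0.4000).
Then the next iterate is (a, b)₁ = (-0.6667, 0.6000).

(-0.6667, 0.6000)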